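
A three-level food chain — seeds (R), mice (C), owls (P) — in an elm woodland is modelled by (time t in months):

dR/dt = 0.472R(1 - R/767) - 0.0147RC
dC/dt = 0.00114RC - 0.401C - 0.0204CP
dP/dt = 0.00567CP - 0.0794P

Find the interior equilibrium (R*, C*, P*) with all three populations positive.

R* ≈ 432, C* ≈ 14, P* ≈ 4.51

From dP/dt = 0: 0.00567C* = 0.0794, so C* = 14.
From dR/dt = 0: 0.472(1 - R*/767) = 0.0147·14, giving R* = 767·(1 - 0.436) = 432.
From dC/dt = 0: 0.00114·432 - 0.401 = 0.0204P*, so P* = 0.092/0.0204 = 4.51.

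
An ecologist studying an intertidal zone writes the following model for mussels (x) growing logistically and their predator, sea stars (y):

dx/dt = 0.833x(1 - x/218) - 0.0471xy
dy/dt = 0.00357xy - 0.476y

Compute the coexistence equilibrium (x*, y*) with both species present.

From dy/dt = 0 with y > 0: 0.00357x* = 0.476, so x* = 133.
Substitute into dx/dt = 0: 0.833(1 - 133/218) = 0.0471y*.
The bracket is 0.388, giving y* = 0.324/0.0471 = 6.87.

x* ≈ 133, y* ≈ 6.87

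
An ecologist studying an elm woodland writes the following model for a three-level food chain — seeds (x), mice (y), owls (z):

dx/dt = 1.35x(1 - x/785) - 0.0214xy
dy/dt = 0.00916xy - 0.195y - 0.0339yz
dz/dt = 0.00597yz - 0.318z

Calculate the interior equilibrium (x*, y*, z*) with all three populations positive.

x* ≈ 122, y* ≈ 53.3, z* ≈ 27.3

From dz/dt = 0: 0.00597y* = 0.318, so y* = 53.3.
From dx/dt = 0: 1.35(1 - x*/785) = 0.0214·53.3, giving x* = 785·(1 - 0.844) = 122.
From dy/dt = 0: 0.00916·122 - 0.195 = 0.0339z*, so z* = 0.924/0.0339 = 27.3.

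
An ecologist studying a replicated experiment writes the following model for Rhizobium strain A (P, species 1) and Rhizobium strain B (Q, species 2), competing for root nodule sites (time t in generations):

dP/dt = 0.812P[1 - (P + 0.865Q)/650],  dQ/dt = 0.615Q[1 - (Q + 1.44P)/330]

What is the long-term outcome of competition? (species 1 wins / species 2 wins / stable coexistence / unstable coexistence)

Compare the nullcline intercepts: K1/α12 = 650/0.865 = 751 > K2 = 330; K2/α21 = 330/1.44 = 229 < K1 = 650.
Since the inequalities point opposite ways, species 1 can invade but species 2 cannot.

species 1 excludes species 2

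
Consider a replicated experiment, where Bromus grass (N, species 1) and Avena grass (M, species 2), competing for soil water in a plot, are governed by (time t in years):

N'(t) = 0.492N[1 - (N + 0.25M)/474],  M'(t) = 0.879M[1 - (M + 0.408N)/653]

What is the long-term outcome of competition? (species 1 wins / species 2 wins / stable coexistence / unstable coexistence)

stable coexistence

Compare the nullcline intercepts: K1/α12 = 474/0.25 = 1900 > K2 = 653; K2/α21 = 653/0.408 = 1600 > K1 = 474.
Since both inequalities hold, each species can invade when rare, so the interior equilibrium is stable.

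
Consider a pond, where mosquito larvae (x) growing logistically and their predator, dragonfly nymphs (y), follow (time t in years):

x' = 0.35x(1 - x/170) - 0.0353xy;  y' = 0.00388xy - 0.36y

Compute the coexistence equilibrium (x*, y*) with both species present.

x* ≈ 92.8, y* ≈ 4.5

From dy/dt = 0 with y > 0: 0.00388x* = 0.36, so x* = 92.8.
Substitute into dx/dt = 0: 0.35(1 - 92.8/170) = 0.0353y*.
The bracket is 0.454, giving y* = 0.159/0.0353 = 4.5.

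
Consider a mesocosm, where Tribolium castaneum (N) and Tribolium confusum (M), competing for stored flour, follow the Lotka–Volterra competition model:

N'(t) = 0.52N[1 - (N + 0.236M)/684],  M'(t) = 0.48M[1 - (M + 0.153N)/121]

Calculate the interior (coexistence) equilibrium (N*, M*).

N* ≈ 680, M* ≈ 17

Setting both brackets to zero gives the nullclines N + 0.236M = 684 and 0.153N + M = 121.
Substituting M = 121 - 0.153N into the first: N(1 - 0.236·0.153) = 684 - 0.236·121.
So N* = 655/0.964 = 680, and then M* = 121 - 0.153·680 = 17.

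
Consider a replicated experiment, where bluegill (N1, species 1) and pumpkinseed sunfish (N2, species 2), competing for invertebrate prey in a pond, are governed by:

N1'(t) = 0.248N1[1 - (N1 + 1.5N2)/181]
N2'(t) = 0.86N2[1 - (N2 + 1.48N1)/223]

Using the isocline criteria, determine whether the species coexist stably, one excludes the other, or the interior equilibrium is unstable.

Compare the nullcline intercepts: K1/α12 = 181/1.5 = 121 < K2 = 223; K2/α21 = 223/1.48 = 151 < K1 = 181.
Since both are reversed, neither can invade when rare; the interior point is a saddle.

unstable coexistence (outcome depends on initial conditions)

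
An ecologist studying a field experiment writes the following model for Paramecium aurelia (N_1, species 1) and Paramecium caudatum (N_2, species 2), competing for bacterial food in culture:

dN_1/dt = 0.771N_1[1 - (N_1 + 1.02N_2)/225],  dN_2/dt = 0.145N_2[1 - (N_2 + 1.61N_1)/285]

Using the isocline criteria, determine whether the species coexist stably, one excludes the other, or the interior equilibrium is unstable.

unstable coexistence (outcome depends on initial conditions)

Compare the nullcline intercepts: K1/α12 = 225/1.02 = 221 < K2 = 285; K2/α21 = 285/1.61 = 177 < K1 = 225.
Since both are reversed, neither can invade when rare; the interior point is a saddle.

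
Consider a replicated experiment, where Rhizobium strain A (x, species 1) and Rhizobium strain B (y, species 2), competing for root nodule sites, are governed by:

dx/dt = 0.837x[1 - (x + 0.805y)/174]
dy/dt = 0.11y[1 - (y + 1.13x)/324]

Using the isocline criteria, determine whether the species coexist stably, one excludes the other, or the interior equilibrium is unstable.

species 2 excludes species 1

Compare the nullcline intercepts: K1/α12 = 174/0.805 = 216 < K2 = 324; K2/α21 = 324/1.13 = 287 > K1 = 174.
Since the inequalities point opposite ways, species 2 can invade but species 1 cannot.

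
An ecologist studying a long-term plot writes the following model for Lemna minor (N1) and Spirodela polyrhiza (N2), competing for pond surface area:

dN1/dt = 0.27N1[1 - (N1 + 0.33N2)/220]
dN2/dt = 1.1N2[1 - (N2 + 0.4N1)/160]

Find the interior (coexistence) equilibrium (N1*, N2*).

N1* ≈ 193, N2* ≈ 82.9

Setting both brackets to zero gives the nullclines N1 + 0.33N2 = 220 and 0.4N1 + N2 = 160.
Substituting N2 = 160 - 0.4N1 into the first: N1(1 - 0.33·0.4) = 220 - 0.33·160.
So N1* = 167/0.868 = 193, and then N2* = 160 - 0.4·193 = 82.9.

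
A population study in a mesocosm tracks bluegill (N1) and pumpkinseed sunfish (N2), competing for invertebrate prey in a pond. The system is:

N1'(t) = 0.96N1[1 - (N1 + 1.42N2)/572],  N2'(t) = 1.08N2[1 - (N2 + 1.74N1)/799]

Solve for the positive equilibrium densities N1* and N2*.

N1* ≈ 382, N2* ≈ 133

Setting both brackets to zero gives the nullclines N1 + 1.42N2 = 572 and 1.74N1 + N2 = 799.
Substituting N2 = 799 - 1.74N1 into the first: N1(1 - 1.42·1.74) = 572 - 1.42·799.
So N1* = -563/-1.47 = 382, and then N2* = 799 - 1.74·382 = 133.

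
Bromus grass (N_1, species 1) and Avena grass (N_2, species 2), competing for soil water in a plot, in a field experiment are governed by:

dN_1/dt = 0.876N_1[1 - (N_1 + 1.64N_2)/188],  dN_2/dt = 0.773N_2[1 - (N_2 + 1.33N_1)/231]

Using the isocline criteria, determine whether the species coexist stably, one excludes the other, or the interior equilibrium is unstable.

unstable coexistence (outcome depends on initial conditions)

Compare the nullcline intercepts: K1/α12 = 188/1.64 = 115 < K2 = 231; K2/α21 = 231/1.33 = 174 < K1 = 188.
Since both are reversed, neither can invade when rare; the interior point is a saddle.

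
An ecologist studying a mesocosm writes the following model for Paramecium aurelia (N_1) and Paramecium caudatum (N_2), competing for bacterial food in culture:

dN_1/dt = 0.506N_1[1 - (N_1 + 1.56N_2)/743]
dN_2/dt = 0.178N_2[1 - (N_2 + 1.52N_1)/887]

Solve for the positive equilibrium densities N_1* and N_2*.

N_1* ≈ 467, N_2* ≈ 177

Setting both brackets to zero gives the nullclines N_1 + 1.56N_2 = 743 and 1.52N_1 + N_2 = 887.
Substituting N_2 = 887 - 1.52N_1 into the first: N_1(1 - 1.56·1.52) = 743 - 1.56·887.
So N_1* = -641/-1.37 = 467, and then N_2* = 887 - 1.52·467 = 177.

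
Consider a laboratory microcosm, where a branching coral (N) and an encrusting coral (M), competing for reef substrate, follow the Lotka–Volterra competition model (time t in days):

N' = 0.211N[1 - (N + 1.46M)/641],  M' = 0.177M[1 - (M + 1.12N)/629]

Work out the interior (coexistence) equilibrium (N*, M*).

N* ≈ 437, M* ≈ 140

Setting both brackets to zero gives the nullclines N + 1.46M = 641 and 1.12N + M = 629.
Substituting M = 629 - 1.12N into the first: N(1 - 1.46·1.12) = 641 - 1.46·629.
So N* = -277/-0.635 = 437, and then M* = 629 - 1.12·437 = 140.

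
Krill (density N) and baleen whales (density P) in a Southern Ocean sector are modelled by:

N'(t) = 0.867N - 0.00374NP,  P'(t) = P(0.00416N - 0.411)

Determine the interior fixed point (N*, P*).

N* ≈ 98.8, P* ≈ 232

Set dP/dt = 0 with P > 0: 0.00416N - 0.411 = 0, so N* = 0.411/0.00416 = 98.8.
Set dN/dt = 0 with N > 0: 0.867 - 0.00374P = 0, so P* = 0.867/0.00374 = 232.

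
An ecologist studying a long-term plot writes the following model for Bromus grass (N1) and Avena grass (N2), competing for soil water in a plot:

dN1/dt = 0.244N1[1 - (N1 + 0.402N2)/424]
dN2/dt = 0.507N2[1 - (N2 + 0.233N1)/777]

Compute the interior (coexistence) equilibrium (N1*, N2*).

N1* ≈ 123, N2* ≈ 748

Setting both brackets to zero gives the nullclines N1 + 0.402N2 = 424 and 0.233N1 + N2 = 777.
Substituting N2 = 777 - 0.233N1 into the first: N1(1 - 0.402·0.233) = 424 - 0.402·777.
So N1* = 112/0.906 = 123, and then N2* = 777 - 0.233·123 = 748.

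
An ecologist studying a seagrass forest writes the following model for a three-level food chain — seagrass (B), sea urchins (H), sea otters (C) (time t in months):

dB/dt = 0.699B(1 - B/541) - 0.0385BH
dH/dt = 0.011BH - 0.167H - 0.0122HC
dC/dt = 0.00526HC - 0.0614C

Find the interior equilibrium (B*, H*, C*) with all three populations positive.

From dC/dt = 0: 0.00526H* = 0.0614, so H* = 11.7.
From dB/dt = 0: 0.699(1 - B*/541) = 0.0385·11.7, giving B* = 541·(1 - 0.643) = 193.
From dH/dt = 0: 0.011·193 - 0.167 = 0.0122C*, so C* = 1.96/0.0122 = 160.

B* ≈ 193, H* ≈ 11.7, C* ≈ 160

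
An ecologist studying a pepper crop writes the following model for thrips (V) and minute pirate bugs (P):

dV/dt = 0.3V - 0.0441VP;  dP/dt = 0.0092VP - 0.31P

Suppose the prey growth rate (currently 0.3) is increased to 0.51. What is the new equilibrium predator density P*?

P* ≈ 11.6

At the interior fixed point, setting dV/dt = 0 with V > 0 fixes P* = (prey growth rate)/(VP coefficient) — independent of the other coefficients.
With the change, P* = 0.51/0.0441 = 11.6; it rises from 6.8.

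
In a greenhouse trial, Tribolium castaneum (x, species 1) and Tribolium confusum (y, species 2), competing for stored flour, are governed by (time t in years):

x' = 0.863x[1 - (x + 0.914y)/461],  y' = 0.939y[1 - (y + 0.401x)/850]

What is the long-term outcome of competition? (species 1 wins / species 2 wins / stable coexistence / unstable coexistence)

Compare the nullcline intercepts: K1/α12 = 461/0.914 = 504 < K2 = 850; K2/α21 = 850/0.401 = 2120 > K1 = 461.
Since the inequalities point opposite ways, species 2 can invade but species 1 cannot.

species 2 excludes species 1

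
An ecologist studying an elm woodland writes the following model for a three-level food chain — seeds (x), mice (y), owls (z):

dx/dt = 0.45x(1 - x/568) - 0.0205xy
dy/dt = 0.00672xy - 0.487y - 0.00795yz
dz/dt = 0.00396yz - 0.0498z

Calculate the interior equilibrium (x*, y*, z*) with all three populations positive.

x* ≈ 243, y* ≈ 12.6, z* ≈ 144

From dz/dt = 0: 0.00396y* = 0.0498, so y* = 12.6.
From dx/dt = 0: 0.45(1 - x*/568) = 0.0205·12.6, giving x* = 568·(1 - 0.573) = 243.
From dy/dt = 0: 0.00672·243 - 0.487 = 0.00795z*, so z* = 1.14/0.00795 = 144.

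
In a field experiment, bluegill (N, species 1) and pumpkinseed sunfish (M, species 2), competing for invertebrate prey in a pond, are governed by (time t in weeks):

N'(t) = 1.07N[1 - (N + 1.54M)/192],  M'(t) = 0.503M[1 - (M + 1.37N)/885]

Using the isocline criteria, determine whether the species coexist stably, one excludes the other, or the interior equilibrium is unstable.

Compare the nullcline intercepts: K1/α12 = 192/1.54 = 125 < K2 = 885; K2/α21 = 885/1.37 = 646 > K1 = 192.
Since the inequalities point opposite ways, species 2 can invade but species 1 cannot.

species 2 excludes species 1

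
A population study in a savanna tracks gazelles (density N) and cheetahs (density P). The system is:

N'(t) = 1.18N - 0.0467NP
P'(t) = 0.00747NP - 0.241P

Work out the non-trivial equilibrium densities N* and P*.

N* ≈ 32.3, P* ≈ 25.3

Set dP/dt = 0 with P > 0: 0.00747N - 0.241 = 0, so N* = 0.241/0.00747 = 32.3.
Set dN/dt = 0 with N > 0: 1.18 - 0.0467P = 0, so P* = 1.18/0.0467 = 25.3.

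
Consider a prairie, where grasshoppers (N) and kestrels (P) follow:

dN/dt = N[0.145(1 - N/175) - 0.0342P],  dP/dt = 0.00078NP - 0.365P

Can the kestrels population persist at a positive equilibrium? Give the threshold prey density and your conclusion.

The predator equation gives dP/dt > 0 only when N > 0.365/0.00078 = 468.
Without the predator, N → K = 175. Since 175 < 468, the predator cannot invade.

Threshold N = 468; K < 468, so no, the predator goes extinct.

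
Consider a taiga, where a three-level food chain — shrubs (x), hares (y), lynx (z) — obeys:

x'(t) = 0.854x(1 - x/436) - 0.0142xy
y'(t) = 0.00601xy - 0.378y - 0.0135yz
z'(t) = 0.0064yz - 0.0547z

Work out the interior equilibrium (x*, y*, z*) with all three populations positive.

x* ≈ 374, y* ≈ 8.55, z* ≈ 139

From dz/dt = 0: 0.0064y* = 0.0547, so y* = 8.55.
From dx/dt = 0: 0.854(1 - x*/436) = 0.0142·8.55, giving x* = 436·(1 - 0.142) = 374.
From dy/dt = 0: 0.00601·374 - 0.378 = 0.0135z*, so z* = 1.87/0.0135 = 139.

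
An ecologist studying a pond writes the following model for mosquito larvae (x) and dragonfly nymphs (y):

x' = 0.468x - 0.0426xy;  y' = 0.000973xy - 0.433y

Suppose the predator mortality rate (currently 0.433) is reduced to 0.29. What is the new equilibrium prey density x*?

At the interior fixed point, setting dy/dt = 0 with y > 0 fixes x* = (predator death rate)/(xy coefficient) — independent of the other coefficients.
With the change, x* = 0.29/0.000973 = 298; it falls from 445.

x* ≈ 298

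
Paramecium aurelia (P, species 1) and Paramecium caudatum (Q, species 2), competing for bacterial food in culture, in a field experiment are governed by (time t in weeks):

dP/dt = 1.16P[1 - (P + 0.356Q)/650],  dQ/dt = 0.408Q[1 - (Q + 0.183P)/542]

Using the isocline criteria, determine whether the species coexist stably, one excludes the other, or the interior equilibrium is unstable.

stable coexistence

Compare the nullcline intercepts: K1/α12 = 650/0.356 = 1830 > K2 = 542; K2/α21 = 542/0.183 = 2960 > K1 = 650.
Since both inequalities hold, each species can invade when rare, so the interior equilibrium is stable.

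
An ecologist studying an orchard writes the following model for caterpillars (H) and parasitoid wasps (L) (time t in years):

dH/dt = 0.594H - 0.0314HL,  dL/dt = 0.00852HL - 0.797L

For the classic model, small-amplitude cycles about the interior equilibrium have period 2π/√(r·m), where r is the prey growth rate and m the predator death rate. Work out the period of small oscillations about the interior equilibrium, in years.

Here r = 0.594 and m = 0.797, so r·m = 0.473.
ω = √0.473 = 0.688 per year, hence T = 2π/ω ≈ 9.13 years.

T ≈ 9.13 years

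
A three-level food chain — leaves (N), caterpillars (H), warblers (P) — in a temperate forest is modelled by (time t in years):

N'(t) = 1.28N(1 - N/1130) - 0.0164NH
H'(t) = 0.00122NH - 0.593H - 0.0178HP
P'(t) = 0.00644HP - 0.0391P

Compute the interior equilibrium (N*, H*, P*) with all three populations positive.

From dP/dt = 0: 0.00644H* = 0.0391, so H* = 6.07.
From dN/dt = 0: 1.28(1 - N*/1130) = 0.0164·6.07, giving N* = 1130·(1 - 0.0778) = 1040.
From dH/dt = 0: 0.00122·1040 - 0.593 = 0.0178P*, so P* = 0.678/0.0178 = 38.1.

N* ≈ 1040, H* ≈ 6.07, P* ≈ 38.1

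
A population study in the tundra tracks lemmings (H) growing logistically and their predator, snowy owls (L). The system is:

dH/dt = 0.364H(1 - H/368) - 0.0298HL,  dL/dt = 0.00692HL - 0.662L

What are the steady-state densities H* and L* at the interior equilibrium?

From dL/dt = 0 with L > 0: 0.00692H* = 0.662, so H* = 95.7.
Substitute into dH/dt = 0: 0.364(1 - 95.7/368) = 0.0298L*.
The bracket is 0.74, giving L* = 0.269/0.0298 = 9.04.

H* ≈ 95.7, L* ≈ 9.04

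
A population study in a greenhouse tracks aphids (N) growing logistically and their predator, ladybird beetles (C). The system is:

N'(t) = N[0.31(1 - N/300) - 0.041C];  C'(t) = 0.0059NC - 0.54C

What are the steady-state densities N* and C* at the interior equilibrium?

N* ≈ 91.5, C* ≈ 5.25

From dC/dt = 0 with C > 0: 0.0059N* = 0.54, so N* = 91.5.
Substitute into dN/dt = 0: 0.31(1 - 91.5/300) = 0.041C*.
The bracket is 0.695, giving C* = 0.215/0.041 = 5.25.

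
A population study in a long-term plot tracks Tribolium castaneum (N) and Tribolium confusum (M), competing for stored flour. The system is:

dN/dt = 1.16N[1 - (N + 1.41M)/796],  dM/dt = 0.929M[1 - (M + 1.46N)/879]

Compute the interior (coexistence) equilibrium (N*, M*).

N* ≈ 419, M* ≈ 267

Setting both brackets to zero gives the nullclines N + 1.41M = 796 and 1.46N + M = 879.
Substituting M = 879 - 1.46N into the first: N(1 - 1.41·1.46) = 796 - 1.41·879.
So N* = -443/-1.06 = 419, and then M* = 879 - 1.46·419 = 267.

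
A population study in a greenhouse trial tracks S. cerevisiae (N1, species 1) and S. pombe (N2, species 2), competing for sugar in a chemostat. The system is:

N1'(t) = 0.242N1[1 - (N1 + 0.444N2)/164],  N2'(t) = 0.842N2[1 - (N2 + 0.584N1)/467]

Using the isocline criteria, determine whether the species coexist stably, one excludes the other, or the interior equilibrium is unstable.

species 2 excludes species 1

Compare the nullcline intercepts: K1/α12 = 164/0.444 = 369 < K2 = 467; K2/α21 = 467/0.584 = 800 > K1 = 164.
Since the inequalities point opposite ways, species 2 can invade but species 1 cannot.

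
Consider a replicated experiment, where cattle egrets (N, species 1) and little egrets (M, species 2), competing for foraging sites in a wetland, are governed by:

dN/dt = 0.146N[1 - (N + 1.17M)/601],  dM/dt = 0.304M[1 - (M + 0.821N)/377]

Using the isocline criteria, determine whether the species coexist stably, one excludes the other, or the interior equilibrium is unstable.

Compare the nullcline intercepts: K1/α12 = 601/1.17 = 514 > K2 = 377; K2/α21 = 377/0.821 = 459 < K1 = 601.
Since the inequalities point opposite ways, species 1 can invade but species 2 cannot.

species 1 excludes species 2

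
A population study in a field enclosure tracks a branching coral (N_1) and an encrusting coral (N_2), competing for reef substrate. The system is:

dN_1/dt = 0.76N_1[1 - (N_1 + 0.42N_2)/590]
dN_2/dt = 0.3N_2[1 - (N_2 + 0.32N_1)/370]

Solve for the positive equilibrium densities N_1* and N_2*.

Setting both brackets to zero gives the nullclines N_1 + 0.42N_2 = 590 and 0.32N_1 + N_2 = 370.
Substituting N_2 = 370 - 0.32N_1 into the first: N_1(1 - 0.42·0.32) = 590 - 0.42·370.
So N_1* = 435/0.866 = 502, and then N_2* = 370 - 0.32·502 = 209.

N_1* ≈ 502, N_2* ≈ 209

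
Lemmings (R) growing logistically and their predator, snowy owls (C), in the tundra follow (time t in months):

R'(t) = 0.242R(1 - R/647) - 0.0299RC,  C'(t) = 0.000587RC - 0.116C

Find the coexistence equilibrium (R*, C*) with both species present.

R* ≈ 198, C* ≈ 5.62

From dC/dt = 0 with C > 0: 0.000587R* = 0.116, so R* = 198.
Substitute into dR/dt = 0: 0.242(1 - 198/647) = 0.0299C*.
The bracket is 0.695, giving C* = 0.168/0.0299 = 5.62.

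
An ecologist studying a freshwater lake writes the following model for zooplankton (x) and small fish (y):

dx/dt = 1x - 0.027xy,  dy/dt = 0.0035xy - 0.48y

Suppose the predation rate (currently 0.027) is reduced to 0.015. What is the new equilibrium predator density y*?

y* ≈ 66.7

At the interior fixed point, setting dx/dt = 0 with x > 0 fixes y* = (prey growth rate)/(xy coefficient) — independent of the other coefficients.
With the change, y* = 1/0.015 = 66.7; it rises from 37.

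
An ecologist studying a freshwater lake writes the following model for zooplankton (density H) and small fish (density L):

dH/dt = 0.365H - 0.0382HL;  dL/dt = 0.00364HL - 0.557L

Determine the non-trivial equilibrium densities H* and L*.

Set dL/dt = 0 with L > 0: 0.00364H - 0.557 = 0, so H* = 0.557/0.00364 = 153.
Set dH/dt = 0 with H > 0: 0.365 - 0.0382L = 0, so L* = 0.365/0.0382 = 9.55.

H* ≈ 153, L* ≈ 9.55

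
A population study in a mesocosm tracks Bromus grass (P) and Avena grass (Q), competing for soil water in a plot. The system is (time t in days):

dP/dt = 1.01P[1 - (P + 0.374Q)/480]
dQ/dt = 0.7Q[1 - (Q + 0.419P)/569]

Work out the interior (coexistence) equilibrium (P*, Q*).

Setting both brackets to zero gives the nullclines P + 0.374Q = 480 and 0.419P + Q = 569.
Substituting Q = 569 - 0.419P into the first: P(1 - 0.374·0.419) = 480 - 0.374·569.
So P* = 267/0.843 = 317, and then Q* = 569 - 0.419·317 = 436.

P* ≈ 317, Q* ≈ 436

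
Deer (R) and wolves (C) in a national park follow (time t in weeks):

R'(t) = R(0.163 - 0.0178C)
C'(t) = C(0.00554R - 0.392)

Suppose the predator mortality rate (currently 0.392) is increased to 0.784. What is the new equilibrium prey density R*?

R* ≈ 142

At the interior fixed point, setting dC/dt = 0 with C > 0 fixes R* = (predator death rate)/(RC coefficient) — independent of the other coefficients.
With the change, R* = 0.784/0.00554 = 142; it rises from 70.8.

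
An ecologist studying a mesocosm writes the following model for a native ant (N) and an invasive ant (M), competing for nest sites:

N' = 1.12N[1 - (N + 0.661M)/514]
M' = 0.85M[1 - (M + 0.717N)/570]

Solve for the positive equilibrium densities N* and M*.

N* ≈ 261, M* ≈ 383

Setting both brackets to zero gives the nullclines N + 0.661M = 514 and 0.717N + M = 570.
Substituting M = 570 - 0.717N into the first: N(1 - 0.661·0.717) = 514 - 0.661·570.
So N* = 137/0.526 = 261, and then M* = 570 - 0.717·261 = 383.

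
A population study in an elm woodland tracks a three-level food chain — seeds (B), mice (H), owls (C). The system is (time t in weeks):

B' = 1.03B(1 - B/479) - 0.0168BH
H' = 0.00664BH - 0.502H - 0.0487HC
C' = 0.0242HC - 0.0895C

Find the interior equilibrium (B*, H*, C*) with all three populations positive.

B* ≈ 450, H* ≈ 3.7, C* ≈ 51.1

From dC/dt = 0: 0.0242H* = 0.0895, so H* = 3.7.
From dB/dt = 0: 1.03(1 - B*/479) = 0.0168·3.7, giving B* = 479·(1 - 0.0603) = 450.
From dH/dt = 0: 0.00664·450 - 0.502 = 0.0487C*, so C* = 2.49/0.0487 = 51.1.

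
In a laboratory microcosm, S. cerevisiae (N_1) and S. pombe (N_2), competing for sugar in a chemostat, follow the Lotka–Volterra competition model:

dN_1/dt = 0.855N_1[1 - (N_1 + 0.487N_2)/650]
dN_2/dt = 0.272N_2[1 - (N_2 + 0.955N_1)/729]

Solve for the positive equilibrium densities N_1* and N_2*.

Setting both brackets to zero gives the nullclines N_1 + 0.487N_2 = 650 and 0.955N_1 + N_2 = 729.
Substituting N_2 = 729 - 0.955N_1 into the first: N_1(1 - 0.487·0.955) = 650 - 0.487·729.
So N_1* = 295/0.535 = 551, and then N_2* = 729 - 0.955·551 = 202.

N_1* ≈ 551, N_2* ≈ 202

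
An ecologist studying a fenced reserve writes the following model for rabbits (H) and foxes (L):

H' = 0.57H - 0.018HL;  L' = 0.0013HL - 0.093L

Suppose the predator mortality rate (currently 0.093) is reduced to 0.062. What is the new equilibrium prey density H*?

H* ≈ 47.7

At the interior fixed point, setting dL/dt = 0 with L > 0 fixes H* = (predator death rate)/(HL coefficient) — independent of the other coefficients.
With the change, H* = 0.062/0.0013 = 47.7; it falls from 71.5.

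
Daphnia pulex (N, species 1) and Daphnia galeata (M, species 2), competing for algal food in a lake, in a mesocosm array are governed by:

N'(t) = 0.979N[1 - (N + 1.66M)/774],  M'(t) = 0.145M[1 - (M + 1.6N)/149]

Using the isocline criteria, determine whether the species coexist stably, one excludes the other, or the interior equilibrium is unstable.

Compare the nullcline intercepts: K1/α12 = 774/1.66 = 466 > K2 = 149; K2/α21 = 149/1.6 = 93.1 < K1 = 774.
Since the inequalities point opposite ways, species 1 can invade but species 2 cannot.

species 1 excludes species 2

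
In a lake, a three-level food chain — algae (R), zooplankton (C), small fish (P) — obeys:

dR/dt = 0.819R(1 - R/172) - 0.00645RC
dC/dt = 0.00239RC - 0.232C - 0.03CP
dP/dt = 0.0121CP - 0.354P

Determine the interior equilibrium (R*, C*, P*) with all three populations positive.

From dP/dt = 0: 0.0121C* = 0.354, so C* = 29.3.
From dR/dt = 0: 0.819(1 - R*/172) = 0.00645·29.3, giving R* = 172·(1 - 0.23) = 132.
From dC/dt = 0: 0.00239·132 - 0.232 = 0.03P*, so P* = 0.0844/0.03 = 2.81.

R* ≈ 132, C* ≈ 29.3, P* ≈ 2.81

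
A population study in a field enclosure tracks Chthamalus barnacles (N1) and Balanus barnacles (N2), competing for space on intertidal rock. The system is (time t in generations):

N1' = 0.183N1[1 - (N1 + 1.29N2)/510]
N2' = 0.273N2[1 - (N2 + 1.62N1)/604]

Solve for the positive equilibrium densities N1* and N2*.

Setting both brackets to zero gives the nullclines N1 + 1.29N2 = 510 and 1.62N1 + N2 = 604.
Substituting N2 = 604 - 1.62N1 into the first: N1(1 - 1.29·1.62) = 510 - 1.29·604.
So N1* = -269/-1.09 = 247, and then N2* = 604 - 1.62·247 = 204.

N1* ≈ 247, N2* ≈ 204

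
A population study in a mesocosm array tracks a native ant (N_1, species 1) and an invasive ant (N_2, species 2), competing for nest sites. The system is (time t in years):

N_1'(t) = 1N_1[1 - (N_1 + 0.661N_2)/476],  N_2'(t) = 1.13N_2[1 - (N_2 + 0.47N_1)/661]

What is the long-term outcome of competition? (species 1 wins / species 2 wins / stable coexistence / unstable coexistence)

Compare the nullcline intercepts: K1/α12 = 476/0.661 = 720 > K2 = 661; K2/α21 = 661/0.47 = 1410 > K1 = 476.
Since both inequalities hold, each species can invade when rare, so the interior equilibrium is stable.

stable coexistence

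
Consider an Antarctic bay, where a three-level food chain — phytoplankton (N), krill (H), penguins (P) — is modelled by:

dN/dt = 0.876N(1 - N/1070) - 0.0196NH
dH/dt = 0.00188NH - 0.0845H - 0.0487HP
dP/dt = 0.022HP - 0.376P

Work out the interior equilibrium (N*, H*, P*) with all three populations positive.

N* ≈ 661, H* ≈ 17.1, P* ≈ 23.8

From dP/dt = 0: 0.022H* = 0.376, so H* = 17.1.
From dN/dt = 0: 0.876(1 - N*/1070) = 0.0196·17.1, giving N* = 1070·(1 - 0.382) = 661.
From dH/dt = 0: 0.00188·661 - 0.0845 = 0.0487P*, so P* = 1.16/0.0487 = 23.8.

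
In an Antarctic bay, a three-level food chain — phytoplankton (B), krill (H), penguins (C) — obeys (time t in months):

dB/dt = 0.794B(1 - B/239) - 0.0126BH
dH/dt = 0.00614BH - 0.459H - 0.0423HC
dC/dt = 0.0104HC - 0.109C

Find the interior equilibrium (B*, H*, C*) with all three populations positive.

B* ≈ 199, H* ≈ 10.5, C* ≈ 18.1

From dC/dt = 0: 0.0104H* = 0.109, so H* = 10.5.
From dB/dt = 0: 0.794(1 - B*/239) = 0.0126·10.5, giving B* = 239·(1 - 0.166) = 199.
From dH/dt = 0: 0.00614·199 - 0.459 = 0.0423C*, so C* = 0.764/0.0423 = 18.1.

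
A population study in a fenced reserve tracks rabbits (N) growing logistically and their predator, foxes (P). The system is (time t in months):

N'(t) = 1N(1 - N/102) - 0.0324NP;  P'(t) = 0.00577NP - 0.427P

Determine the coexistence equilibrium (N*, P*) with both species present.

N* ≈ 74, P* ≈ 8.47

From dP/dt = 0 with P > 0: 0.00577N* = 0.427, so N* = 74.
Substitute into dN/dt = 0: 1(1 - 74/102) = 0.0324P*.
The bracket is 0.274, giving P* = 0.274/0.0324 = 8.47.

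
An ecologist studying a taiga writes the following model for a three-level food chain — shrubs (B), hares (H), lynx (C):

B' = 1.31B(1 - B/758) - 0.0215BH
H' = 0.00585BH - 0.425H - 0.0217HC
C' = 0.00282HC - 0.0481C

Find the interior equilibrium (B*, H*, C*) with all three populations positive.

B* ≈ 546, H* ≈ 17.1, C* ≈ 128

From dC/dt = 0: 0.00282H* = 0.0481, so H* = 17.1.
From dB/dt = 0: 1.31(1 - B*/758) = 0.0215·17.1, giving B* = 758·(1 - 0.28) = 546.
From dH/dt = 0: 0.00585·546 - 0.425 = 0.0217C*, so C* = 2.77/0.0217 = 128.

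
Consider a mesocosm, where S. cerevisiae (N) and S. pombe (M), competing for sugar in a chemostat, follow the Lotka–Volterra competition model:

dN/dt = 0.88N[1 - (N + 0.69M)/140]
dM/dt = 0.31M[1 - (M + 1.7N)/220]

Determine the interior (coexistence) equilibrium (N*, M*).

Setting both brackets to zero gives the nullclines N + 0.69M = 140 and 1.7N + M = 220.
Substituting M = 220 - 1.7N into the first: N(1 - 0.69·1.7) = 140 - 0.69·220.
So N* = -11.8/-0.173 = 68.2, and then M* = 220 - 1.7·68.2 = 104.

N* ≈ 68.2, M* ≈ 104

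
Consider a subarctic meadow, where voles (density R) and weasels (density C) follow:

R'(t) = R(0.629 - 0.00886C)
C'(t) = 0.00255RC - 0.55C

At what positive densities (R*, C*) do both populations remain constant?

R* ≈ 216, C* ≈ 71

Set dC/dt = 0 with C > 0: 0.00255R - 0.55 = 0, so R* = 0.55/0.00255 = 216.
Set dR/dt = 0 with R > 0: 0.629 - 0.00886C = 0, so C* = 0.629/0.00886 = 71.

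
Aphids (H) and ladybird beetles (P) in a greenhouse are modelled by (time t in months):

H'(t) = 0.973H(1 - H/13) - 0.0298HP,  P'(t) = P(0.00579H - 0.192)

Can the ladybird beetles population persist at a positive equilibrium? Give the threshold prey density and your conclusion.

Threshold H = 33.2; K < 33.2, so no, the predator goes extinct.

The predator equation gives dP/dt > 0 only when H > 0.192/0.00579 = 33.2.
Without the predator, H → K = 13. Since 13 < 33.2, the predator cannot invade.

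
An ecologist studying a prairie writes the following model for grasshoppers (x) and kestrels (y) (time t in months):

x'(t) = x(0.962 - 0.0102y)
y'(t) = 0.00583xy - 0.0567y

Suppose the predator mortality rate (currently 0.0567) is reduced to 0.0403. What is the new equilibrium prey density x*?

x* ≈ 6.91

At the interior fixed point, setting dy/dt = 0 with y > 0 fixes x* = (predator death rate)/(xy coefficient) — independent of the other coefficients.
With the change, x* = 0.0403/0.00583 = 6.91; it falls from 9.73.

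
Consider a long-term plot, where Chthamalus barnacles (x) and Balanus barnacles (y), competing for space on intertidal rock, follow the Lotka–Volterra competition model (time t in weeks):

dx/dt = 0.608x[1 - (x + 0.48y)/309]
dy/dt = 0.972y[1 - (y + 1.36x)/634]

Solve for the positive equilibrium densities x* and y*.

x* ≈ 13.5, y* ≈ 616

Setting both brackets to zero gives the nullclines x + 0.48y = 309 and 1.36x + y = 634.
Substituting y = 634 - 1.36x into the first: x(1 - 0.48·1.36) = 309 - 0.48·634.
So x* = 4.68/0.347 = 13.5, and then y* = 634 - 1.36·13.5 = 616.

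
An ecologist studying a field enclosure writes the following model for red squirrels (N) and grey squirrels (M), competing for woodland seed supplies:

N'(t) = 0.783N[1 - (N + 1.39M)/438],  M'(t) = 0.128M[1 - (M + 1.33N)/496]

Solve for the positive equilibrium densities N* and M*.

Setting both brackets to zero gives the nullclines N + 1.39M = 438 and 1.33N + M = 496.
Substituting M = 496 - 1.33N into the first: N(1 - 1.39·1.33) = 438 - 1.39·496.
So N* = -251/-0.849 = 296, and then M* = 496 - 1.33·296 = 102.

N* ≈ 296, M* ≈ 102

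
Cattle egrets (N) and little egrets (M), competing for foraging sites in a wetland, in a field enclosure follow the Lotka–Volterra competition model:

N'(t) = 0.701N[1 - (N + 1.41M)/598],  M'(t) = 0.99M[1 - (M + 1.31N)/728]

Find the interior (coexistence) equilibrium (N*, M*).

N* ≈ 506, M* ≈ 65.4

Setting both brackets to zero gives the nullclines N + 1.41M = 598 and 1.31N + M = 728.
Substituting M = 728 - 1.31N into the first: N(1 - 1.41·1.31) = 598 - 1.41·728.
So N* = -428/-0.847 = 506, and then M* = 728 - 1.31·506 = 65.4.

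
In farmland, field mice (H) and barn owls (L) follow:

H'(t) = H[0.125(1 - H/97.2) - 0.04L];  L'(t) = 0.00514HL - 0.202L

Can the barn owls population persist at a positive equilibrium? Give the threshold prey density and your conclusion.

The predator equation gives dL/dt > 0 only when H > 0.202/0.00514 = 39.3.
Without the predator, H → K = 97.2. Since 97.2 > 39.3, the predator can invade and persist.

Threshold H = 39.3; K > 39.3, so yes, the predator persists.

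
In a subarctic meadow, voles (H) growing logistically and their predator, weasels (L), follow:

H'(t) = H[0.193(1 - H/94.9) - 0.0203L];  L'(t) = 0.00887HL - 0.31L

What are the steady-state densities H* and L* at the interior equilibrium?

From dL/dt = 0 with L > 0: 0.00887H* = 0.31, so H* = 34.9.
Substitute into dH/dt = 0: 0.193(1 - 34.9/94.9) = 0.0203L*.
The bracket is 0.632, giving L* = 0.122/0.0203 = 6.01.

H* ≈ 34.9, L* ≈ 6.01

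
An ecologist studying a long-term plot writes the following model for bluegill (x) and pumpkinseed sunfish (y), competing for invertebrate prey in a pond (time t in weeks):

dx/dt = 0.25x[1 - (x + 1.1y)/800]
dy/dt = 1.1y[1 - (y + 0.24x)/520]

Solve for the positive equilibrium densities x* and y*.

Setting both brackets to zero gives the nullclines x + 1.1y = 800 and 0.24x + y = 520.
Substituting y = 520 - 0.24x into the first: x(1 - 1.1·0.24) = 800 - 1.1·520.
So x* = 228/0.736 = 310, and then y* = 520 - 0.24·310 = 446.

x* ≈ 310, y* ≈ 446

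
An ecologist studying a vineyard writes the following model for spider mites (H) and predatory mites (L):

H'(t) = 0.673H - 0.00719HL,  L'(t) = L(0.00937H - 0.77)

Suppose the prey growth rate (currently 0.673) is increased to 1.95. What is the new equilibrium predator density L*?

L* ≈ 271

At the interior fixed point, setting dH/dt = 0 with H > 0 fixes L* = (prey growth rate)/(HL coefficient) — independent of the other coefficients.
With the change, L* = 1.95/0.00719 = 271; it rises from 93.6.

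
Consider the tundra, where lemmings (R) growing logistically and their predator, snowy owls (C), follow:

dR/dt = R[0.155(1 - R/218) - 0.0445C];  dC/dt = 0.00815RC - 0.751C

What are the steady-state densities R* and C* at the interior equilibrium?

From dC/dt = 0 with C > 0: 0.00815R* = 0.751, so R* = 92.1.
Substitute into dR/dt = 0: 0.155(1 - 92.1/218) = 0.0445C*.
The bracket is 0.577, giving C* = 0.0895/0.0445 = 2.01.

R* ≈ 92.1, C* ≈ 2.01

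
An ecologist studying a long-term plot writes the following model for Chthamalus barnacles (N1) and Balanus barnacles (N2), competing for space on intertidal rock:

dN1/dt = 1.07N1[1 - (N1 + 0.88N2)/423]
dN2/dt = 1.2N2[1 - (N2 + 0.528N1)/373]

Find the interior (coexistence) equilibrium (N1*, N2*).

N1* ≈ 177, N2* ≈ 280

Setting both brackets to zero gives the nullclines N1 + 0.88N2 = 423 and 0.528N1 + N2 = 373.
Substituting N2 = 373 - 0.528N1 into the first: N1(1 - 0.88·0.528) = 423 - 0.88·373.
So N1* = 94.8/0.535 = 177, and then N2* = 373 - 0.528·177 = 280.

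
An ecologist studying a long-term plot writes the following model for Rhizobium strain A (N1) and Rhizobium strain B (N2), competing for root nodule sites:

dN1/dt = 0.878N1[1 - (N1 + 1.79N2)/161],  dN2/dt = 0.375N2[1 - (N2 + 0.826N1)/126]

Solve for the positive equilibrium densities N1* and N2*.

N1* ≈ 135, N2* ≈ 14.6

Setting both brackets to zero gives the nullclines N1 + 1.79N2 = 161 and 0.826N1 + N2 = 126.
Substituting N2 = 126 - 0.826N1 into the first: N1(1 - 1.79·0.826) = 161 - 1.79·126.
So N1* = -64.5/-0.479 = 135, and then N2* = 126 - 0.826·135 = 14.6.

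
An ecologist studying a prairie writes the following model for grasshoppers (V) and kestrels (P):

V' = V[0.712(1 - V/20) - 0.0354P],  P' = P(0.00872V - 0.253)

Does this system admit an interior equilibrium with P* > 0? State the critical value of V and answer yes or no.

The predator equation gives dP/dt > 0 only when V > 0.253/0.00872 = 29.
Without the predator, V → K = 20. Since 20 < 29, the predator cannot invade.

Threshold V = 29; K < 29, so no, the predator goes extinct.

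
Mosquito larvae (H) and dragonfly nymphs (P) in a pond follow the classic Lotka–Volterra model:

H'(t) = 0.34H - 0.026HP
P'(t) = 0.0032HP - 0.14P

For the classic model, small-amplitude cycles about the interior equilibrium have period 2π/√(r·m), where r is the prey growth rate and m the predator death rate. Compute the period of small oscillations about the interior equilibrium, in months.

T ≈ 28.8 months

Here r = 0.34 and m = 0.14, so r·m = 0.0476.
ω = √0.0476 = 0.218 per month, hence T = 2π/ω ≈ 28.8 months.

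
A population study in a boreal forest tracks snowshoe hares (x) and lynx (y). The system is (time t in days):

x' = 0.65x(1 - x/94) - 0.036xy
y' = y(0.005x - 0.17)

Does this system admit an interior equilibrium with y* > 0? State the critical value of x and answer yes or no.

The predator equation gives dy/dt > 0 only when x > 0.17/0.005 = 34.
Without the predator, x → K = 94. Since 94 > 34, the predator can invade and persist.

Threshold x = 34; K > 34, so yes, the predator persists.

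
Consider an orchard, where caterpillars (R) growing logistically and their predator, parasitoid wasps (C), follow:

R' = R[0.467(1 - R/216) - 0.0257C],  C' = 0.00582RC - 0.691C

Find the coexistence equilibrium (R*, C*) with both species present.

From dC/dt = 0 with C > 0: 0.00582R* = 0.691, so R* = 119.
Substitute into dR/dt = 0: 0.467(1 - 119/216) = 0.0257C*.
The bracket is 0.45, giving C* = 0.21/0.0257 = 8.18.

R* ≈ 119, C* ≈ 8.18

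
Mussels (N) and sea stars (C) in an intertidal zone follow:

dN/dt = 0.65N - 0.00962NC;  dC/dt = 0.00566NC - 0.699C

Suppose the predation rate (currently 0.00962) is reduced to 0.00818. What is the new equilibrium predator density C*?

C* ≈ 79.5

At the interior fixed point, setting dN/dt = 0 with N > 0 fixes C* = (prey growth rate)/(NC coefficient) — independent of the other coefficients.
With the change, C* = 0.65/0.00818 = 79.5; it rises from 67.6.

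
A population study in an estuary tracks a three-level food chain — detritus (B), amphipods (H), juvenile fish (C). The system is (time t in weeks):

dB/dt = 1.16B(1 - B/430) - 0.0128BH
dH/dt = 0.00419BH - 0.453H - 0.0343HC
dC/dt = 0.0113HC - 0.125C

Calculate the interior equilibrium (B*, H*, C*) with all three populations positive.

From dC/dt = 0: 0.0113H* = 0.125, so H* = 11.1.
From dB/dt = 0: 1.16(1 - B*/430) = 0.0128·11.1, giving B* = 430·(1 - 0.122) = 378.
From dH/dt = 0: 0.00419·378 - 0.453 = 0.0343C*, so C* = 1.13/0.0343 = 32.9.

B* ≈ 378, H* ≈ 11.1, C* ≈ 32.9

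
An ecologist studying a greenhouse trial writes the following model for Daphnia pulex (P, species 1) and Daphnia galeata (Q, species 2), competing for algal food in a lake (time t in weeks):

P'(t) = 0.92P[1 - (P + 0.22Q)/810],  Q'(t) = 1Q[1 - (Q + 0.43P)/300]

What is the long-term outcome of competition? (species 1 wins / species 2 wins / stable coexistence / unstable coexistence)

species 1 excludes species 2

Compare the nullcline intercepts: K1/α12 = 810/0.22 = 3680 > K2 = 300; K2/α21 = 300/0.43 = 698 < K1 = 810.
Since the inequalities point opposite ways, species 1 can invade but species 2 cannot.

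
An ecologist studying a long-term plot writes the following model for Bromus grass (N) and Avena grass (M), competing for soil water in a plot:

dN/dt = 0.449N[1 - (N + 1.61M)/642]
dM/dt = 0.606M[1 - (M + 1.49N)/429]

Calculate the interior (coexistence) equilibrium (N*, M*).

N* ≈ 34.8, M* ≈ 377

Setting both brackets to zero gives the nullclines N + 1.61M = 642 and 1.49N + M = 429.
Substituting M = 429 - 1.49N into the first: N(1 - 1.61·1.49) = 642 - 1.61·429.
So N* = -48.7/-1.4 = 34.8, and then M* = 429 - 1.49·34.8 = 377.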